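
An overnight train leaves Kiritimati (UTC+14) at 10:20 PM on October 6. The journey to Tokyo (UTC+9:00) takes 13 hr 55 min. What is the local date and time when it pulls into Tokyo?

Tokyo is 5:00 behind Kiritimati.
After 13 hours and 55 minutes it is 12:15 PM (Oct 7) in Kiritimati.
Shift by the zone difference: 12:15 PM − 5:00 = 7:15 AM on Oct 7 in Tokyo.

7:15 AM on October 7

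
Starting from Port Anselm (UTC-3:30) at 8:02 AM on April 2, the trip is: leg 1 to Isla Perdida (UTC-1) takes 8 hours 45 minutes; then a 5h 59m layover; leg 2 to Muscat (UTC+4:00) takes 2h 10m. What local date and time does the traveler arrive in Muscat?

8:26 AM on April 3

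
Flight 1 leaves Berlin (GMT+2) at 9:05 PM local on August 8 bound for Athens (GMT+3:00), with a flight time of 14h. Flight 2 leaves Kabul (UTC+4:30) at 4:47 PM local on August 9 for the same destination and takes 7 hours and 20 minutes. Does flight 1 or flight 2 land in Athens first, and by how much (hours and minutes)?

Flight 1 in UTC: 9:05 PM − 2:00 = 7:05 PM on Aug 8.
+14 hours → arrive 9:05 AM UTC on Aug 9.
Flight 2 in UTC: 4:47 PM − 4:30 = 12:17 PM on Aug 9.
+7 hours 20 minutes → arrive 7:37 PM UTC on Aug 9.
Flight 1 lands earlier by 10 hours 32 minutes.

the first, by 10 hours 32 minutes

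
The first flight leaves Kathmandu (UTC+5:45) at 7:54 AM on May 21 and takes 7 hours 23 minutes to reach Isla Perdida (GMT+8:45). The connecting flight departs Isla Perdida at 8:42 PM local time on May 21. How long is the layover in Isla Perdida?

2 hours 25 minutes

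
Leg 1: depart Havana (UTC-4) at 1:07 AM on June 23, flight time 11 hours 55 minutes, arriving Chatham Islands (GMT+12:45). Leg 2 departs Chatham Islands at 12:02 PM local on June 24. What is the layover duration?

6 hours 15 minutes

Convert departure to UTC: 1:07 AM + 4:00 = 5:07 AM UTC on Jun 23.
Add 11 hours and 55 minutes flight time → 5:02 PM UTC.
Chatham Islands is UTC+12:45, so local arrival = 5:02 PM + 12:45 = 5:47 AM on Jun 24.
Layover = 12:02 PM − 5:47 AM = 6 hours 15 minutes.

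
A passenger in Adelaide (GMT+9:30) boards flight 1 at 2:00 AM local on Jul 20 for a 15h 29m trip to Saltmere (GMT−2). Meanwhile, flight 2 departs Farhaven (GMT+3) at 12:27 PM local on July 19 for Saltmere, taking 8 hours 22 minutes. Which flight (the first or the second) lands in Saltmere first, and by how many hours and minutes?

Flight 1 in UTC: 2:00 AM − 9:30 = 4:30 PM on Jul 19.
+15 hours and 29 minutes → arrive 7:59 AM UTC on Jul 20.
Flight 2 in UTC: 12:27 PM − 3:00 = 9:27 AM on Jul 19.
+8 hours 22 minutes → arrive 5:49 PM UTC on Jul 19.
Flight 2 lands earlier by 14 hours 10 minutes.

the second, by 14 hours 10 minutes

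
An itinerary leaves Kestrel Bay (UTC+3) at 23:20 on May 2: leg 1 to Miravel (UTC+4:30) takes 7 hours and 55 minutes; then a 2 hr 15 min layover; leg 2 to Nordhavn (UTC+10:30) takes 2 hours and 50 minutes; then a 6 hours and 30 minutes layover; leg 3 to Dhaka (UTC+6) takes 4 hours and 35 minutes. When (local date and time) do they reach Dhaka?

Convert departure to UTC: 23:20 − 3:00 = 20:20 UTC on May 2.
Add 7 hours and 55 minutes leg 1 → 04:15 UTC (May 3).
Add 2 hours 15 minutes layover in Miravel → 06:30 UTC.
Add 2 hours 50 minutes leg 2 → 09:20 UTC.
Add 6 hours 30 minutes layover in Nordhavn → 15:50 UTC.
Add 4 hours 35 minutes leg 3 → 20:25 UTC.
Dhaka is UTC+6:00, so local arrival = 20:25 + 6:00 = 02:25 on May 4.

02:25 on May 4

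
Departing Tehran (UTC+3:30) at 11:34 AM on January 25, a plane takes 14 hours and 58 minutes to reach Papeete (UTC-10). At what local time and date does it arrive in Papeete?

1:02 PM on Jan 25

Convert departure to UTC: 11:34 AM − 3:30 = 8:04 AM UTC on Jan 25.
Add 14 hours 58 minutes travel time → 11:02 PM UTC.
Papeete is UTC−10:00, so local arrival = 11:02 PM − 10:00 = 1:02 PM on Jan 25.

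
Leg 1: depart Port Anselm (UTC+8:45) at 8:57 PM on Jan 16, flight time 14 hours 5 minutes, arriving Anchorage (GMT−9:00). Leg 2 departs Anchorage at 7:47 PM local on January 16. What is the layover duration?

2 hours 30 minutes

Convert departure to UTC: 8:57 PM − 8:45 = 12:12 PM UTC on Jan 16.
Add 14 hours 5 minutes flight time → 2:17 AM UTC (Jan 17).
Anchorage is UTC−9:00, so local arrival = 2:17 AM − 9:00 = 5:17 PM on Jan 16.
Layover = 7:47 PM − 5:17 PM = 2 hours 30 minutes.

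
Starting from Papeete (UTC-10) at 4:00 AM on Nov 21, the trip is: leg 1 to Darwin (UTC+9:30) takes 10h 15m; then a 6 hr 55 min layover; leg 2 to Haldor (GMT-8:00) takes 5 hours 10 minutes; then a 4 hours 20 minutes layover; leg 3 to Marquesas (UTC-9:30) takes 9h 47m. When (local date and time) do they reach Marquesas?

4:57 PM on November 22

Convert departure to UTC: 4:00 AM + 10:00 = 2:00 PM UTC on Nov 21.
Add 10 hours 15 minutes leg 1 → 12:15 AM UTC (Nov 22).
Add 6 hours and 55 minutes layover in Darwin → 7:10 AM UTC.
Add 5 hours and 10 minutes leg 2 → 12:20 PM UTC.
Add 4 hours and 20 minutes layover in Haldor → 4:40 PM UTC.
Add 9 hours 47 minutes leg 3 → 2:27 AM UTC (Nov 23).
Marquesas is UTC−9:30, so local arrival = 2:27 AM − 9:30 = 4:57 PM on Nov 22.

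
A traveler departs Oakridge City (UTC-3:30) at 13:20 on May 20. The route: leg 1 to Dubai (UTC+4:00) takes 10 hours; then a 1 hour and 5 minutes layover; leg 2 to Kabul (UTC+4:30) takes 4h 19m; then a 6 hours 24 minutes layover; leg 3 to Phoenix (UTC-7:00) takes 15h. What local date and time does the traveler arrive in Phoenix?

Convert departure to UTC: 13:20 + 3:30 = 16:50 UTC on May 20.
Add 10 hours leg 1 → 02:50 UTC (May 21).
Add 1 hour and 5 minutes layover in Dubai → 03:55 UTC.
Add 4 hours 19 minutes leg 2 → 08:14 UTC.
Add 6 hours 24 minutes layover in Kabul → 14:38 UTC.
Add 15 hours leg 3 → 05:38 UTC (May 22).
Phoenix is UTC−7:00, so local arrival = 05:38 − 7:00 = 22:38 on May 21.

22:38 on May 21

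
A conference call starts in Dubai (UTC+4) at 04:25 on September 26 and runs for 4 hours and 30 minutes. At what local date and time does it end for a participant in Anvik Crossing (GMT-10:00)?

18:55 on September 25

Convert start to UTC: 04:25 − 4:00 = 00:25 UTC on Sep 26.
Add 4 hours 30 minutes duration → 04:55 UTC.
Anvik Crossing is UTC−10:00, so local end time = 04:55 − 10:00 = 18:55 on Sep 25.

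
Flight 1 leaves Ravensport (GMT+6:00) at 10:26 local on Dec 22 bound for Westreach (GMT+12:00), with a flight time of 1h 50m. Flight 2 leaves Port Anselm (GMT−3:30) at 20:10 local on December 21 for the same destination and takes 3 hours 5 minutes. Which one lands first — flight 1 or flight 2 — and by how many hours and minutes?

Flight 1 in UTC: 10:26 − 6:00 = 04:26 on Dec 22.
+1 hour and 50 minutes → arrive 06:16 UTC on Dec 22.
Flight 2 in UTC: 20:10 + 3:30 = 23:40 on Dec 21.
+3 hours 5 minutes → arrive 02:45 UTC on Dec 22.
Flight 2 lands earlier by 3 hours 31 minutes.

the second, by 3 hours 31 minutes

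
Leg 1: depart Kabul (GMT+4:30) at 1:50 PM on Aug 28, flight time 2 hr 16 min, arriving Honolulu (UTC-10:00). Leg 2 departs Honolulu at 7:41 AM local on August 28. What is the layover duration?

Convert departure to UTC: 1:50 PM − 4:30 = 9:20 AM UTC on Aug 28.
Add 2 hours and 16 minutes flight time → 11:36 AM UTC.
Honolulu is UTC−10:00, so local arrival = 11:36 AM − 10:00 = 1:36 AM on Aug 28.
Layover = 7:41 AM − 1:36 AM = 6 hours 5 minutes.

6 hours 5 minutes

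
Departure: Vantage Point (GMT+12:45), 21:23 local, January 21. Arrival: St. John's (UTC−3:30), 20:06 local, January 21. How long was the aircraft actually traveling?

Departure in UTC: 21:23 − 12:45 = 08:38 on Jan 21.
Arrival in UTC: 20:06 + 3:30 = 23:36 on Jan 21.
Elapsed = 23:36 − 08:38 = 14 hours 58 minutes.

14 hours 58 minutes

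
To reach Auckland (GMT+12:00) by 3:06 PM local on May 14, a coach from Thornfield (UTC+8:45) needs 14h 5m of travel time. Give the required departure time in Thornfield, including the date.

9:46 PM on May 13

Target arrival in UTC: 3:06 PM − 12:00 = 3:06 AM on May 14.
Subtract 14 hours and 5 minutes → departure 1:01 PM UTC on May 13.
Thornfield is UTC+8:45: 1:01 PM + 8:45 = 9:46 PM on May 13.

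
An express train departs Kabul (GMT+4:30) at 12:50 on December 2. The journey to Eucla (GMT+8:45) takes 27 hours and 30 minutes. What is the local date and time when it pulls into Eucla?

Eucla is 4:15 ahead of Kabul.
After 27 hours and 30 minutes it is 16:20 (Dec 3) in Kabul.
Shift by the zone difference: 16:20 + 4:15 = 20:35 on Dec 3 in Eucla.

20:35 on Dec 3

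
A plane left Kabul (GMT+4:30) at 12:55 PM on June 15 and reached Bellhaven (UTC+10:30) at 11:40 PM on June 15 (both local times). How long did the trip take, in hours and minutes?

4 hours 45 minutes

Departure in UTC: 12:55 PM − 4:30 = 8:25 AM on Jun 15.
Arrival in UTC: 11:40 PM − 10:30 = 1:10 PM on Jun 15.
Elapsed = 1:10 PM − 8:25 AM = 4 hours 45 minutes.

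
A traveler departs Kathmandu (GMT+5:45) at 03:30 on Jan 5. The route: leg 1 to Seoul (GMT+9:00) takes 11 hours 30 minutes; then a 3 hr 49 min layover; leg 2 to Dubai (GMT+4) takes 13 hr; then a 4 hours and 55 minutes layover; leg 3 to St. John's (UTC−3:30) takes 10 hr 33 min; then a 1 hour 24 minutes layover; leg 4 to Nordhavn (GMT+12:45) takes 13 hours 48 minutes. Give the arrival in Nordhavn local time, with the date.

Convert departure to UTC: 03:30 − 5:45 = 21:45 UTC on Jan 4.
Add 11 hours 30 minutes leg 1 → 09:15 UTC (Jan 5).
Add 3 hours and 49 minutes layover in Seoul → 13:04 UTC.
Add 13 hours leg 2 → 02:04 UTC (Jan 6).
Add 4 hours and 55 minutes layover in Dubai → 06:59 UTC.
Add 10 hours and 33 minutes leg 3 → 17:32 UTC.
Add 1 hour 24 minutes layover in St. John's → 18:56 UTC.
Add 13 hours 48 minutes leg 4 → 08:44 UTC (Jan 7).
Nordhavn is UTC+12:45, so local arrival = 08:44 + 12:45 = 21:29 on Jan 7.

21:29 on Jan 7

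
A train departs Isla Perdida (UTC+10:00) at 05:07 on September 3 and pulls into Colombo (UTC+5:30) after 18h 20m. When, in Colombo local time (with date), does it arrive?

Colombo is 4:30 behind Isla Perdida.
After 18 hours and 20 minutes it is 23:27 in Isla Perdida.
Shift by the zone difference: 23:27 − 4:30 = 18:57 on Sep 3 in Colombo.

18:57 on September 3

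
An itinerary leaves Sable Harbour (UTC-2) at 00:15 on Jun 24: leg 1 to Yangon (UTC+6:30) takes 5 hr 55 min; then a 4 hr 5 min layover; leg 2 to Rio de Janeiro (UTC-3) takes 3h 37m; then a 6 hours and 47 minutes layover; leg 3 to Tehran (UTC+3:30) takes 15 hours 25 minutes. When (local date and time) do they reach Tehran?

17:34 on June 25

Convert departure to UTC: 00:15 + 2:00 = 02:15 UTC on Jun 24.
Add 5 hours 55 minutes leg 1 → 08:10 UTC.
Add 4 hours 5 minutes layover in Yangon → 12:15 UTC.
Add 3 hours and 37 minutes leg 2 → 15:52 UTC.
Add 6 hours 47 minutes layover in Rio de Janeiro → 22:39 UTC.
Add 15 hours and 25 minutes leg 3 → 14:04 UTC (Jun 25).
Tehran is UTC+3:30, so local arrival = 14:04 + 3:30 = 17:34 on Jun 25.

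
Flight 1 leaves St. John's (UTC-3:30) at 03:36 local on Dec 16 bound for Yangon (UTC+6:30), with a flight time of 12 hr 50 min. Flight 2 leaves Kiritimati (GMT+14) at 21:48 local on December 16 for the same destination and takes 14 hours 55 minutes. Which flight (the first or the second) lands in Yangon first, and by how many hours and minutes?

Flight 1 in UTC: 03:36 + 3:30 = 07:06 on Dec 16.
+12 hours and 50 minutes → arrive 19:56 UTC on Dec 16.
Flight 2 in UTC: 21:48 − 14:00 = 07:48 on Dec 16.
+14 hours 55 minutes → arrive 22:43 UTC on Dec 16.
Flight 1 lands earlier by 2 hours 47 minutes.

the first, by 2 hours 47 minutes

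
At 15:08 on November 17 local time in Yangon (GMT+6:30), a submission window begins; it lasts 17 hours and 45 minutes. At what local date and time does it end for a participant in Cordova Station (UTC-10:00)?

16:23 on November 17

Convert start to UTC: 15:08 − 6:30 = 08:38 UTC on Nov 17.
Add 17 hours and 45 minutes duration → 02:23 UTC (Nov 18).
Cordova Station is UTC−10:00, so local end time = 02:23 − 10:00 = 16:23 on Nov 17.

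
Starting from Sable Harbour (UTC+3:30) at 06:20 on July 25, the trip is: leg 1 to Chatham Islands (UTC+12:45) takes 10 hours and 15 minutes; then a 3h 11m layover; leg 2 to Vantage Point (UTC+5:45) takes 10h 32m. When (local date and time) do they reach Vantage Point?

Convert departure to UTC: 06:20 − 3:30 = 02:50 UTC on Jul 25.
Add 10 hours and 15 minutes leg 1 → 13:05 UTC.
Add 3 hours 11 minutes layover in Chatham Islands → 16:16 UTC.
Add 10 hours and 32 minutes leg 2 → 02:48 UTC (Jul 26).
Vantage Point is UTC+5:45, so local arrival = 02:48 + 5:45 = 08:33 on Jul 26.

08:33 on Jul 26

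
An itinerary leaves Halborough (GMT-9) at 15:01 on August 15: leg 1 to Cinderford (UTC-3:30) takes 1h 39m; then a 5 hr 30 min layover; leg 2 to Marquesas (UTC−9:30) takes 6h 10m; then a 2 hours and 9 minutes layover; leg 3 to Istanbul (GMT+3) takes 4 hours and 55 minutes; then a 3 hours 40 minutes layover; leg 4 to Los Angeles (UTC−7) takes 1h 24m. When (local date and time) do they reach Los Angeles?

18:28 on August 16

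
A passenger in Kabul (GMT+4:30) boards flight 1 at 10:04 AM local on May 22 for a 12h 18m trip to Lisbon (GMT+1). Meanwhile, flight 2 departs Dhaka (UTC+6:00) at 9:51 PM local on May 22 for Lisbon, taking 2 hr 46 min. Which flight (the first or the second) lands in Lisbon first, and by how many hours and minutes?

Flight 1 in UTC: 10:04 AM − 4:30 = 5:34 AM on May 22.
+12 hours 18 minutes → arrive 5:52 PM UTC on May 22.
Flight 2 in UTC: 9:51 PM − 6:00 = 3:51 PM on May 22.
+2 hours and 46 minutes → arrive 6:37 PM UTC on May 22.
Flight 1 lands earlier by 45 minutes.

the first, by 45 minutes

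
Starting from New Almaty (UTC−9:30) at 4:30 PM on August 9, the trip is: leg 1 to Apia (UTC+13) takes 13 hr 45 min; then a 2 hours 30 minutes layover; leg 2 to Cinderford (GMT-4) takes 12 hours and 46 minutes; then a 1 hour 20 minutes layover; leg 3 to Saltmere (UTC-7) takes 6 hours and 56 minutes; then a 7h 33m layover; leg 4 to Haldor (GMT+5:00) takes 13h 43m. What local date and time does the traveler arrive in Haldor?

5:33 PM on Aug 12

Convert departure to UTC: 4:30 PM + 9:30 = 2:00 AM UTC on Aug 10.
Add 13 hours 45 minutes leg 1 → 3:45 PM UTC.
Add 2 hours and 30 minutes layover in Apia → 6:15 PM UTC.
Add 12 hours 46 minutes leg 2 → 7:01 AM UTC (Aug 11).
Add 1 hour 20 minutes layover in Cinderford → 8:21 AM UTC.
Add 6 hours 56 minutes leg 3 → 3:17 PM UTC.
Add 7 hours and 33 minutes layover in Saltmere → 10:50 PM UTC.
Add 13 hours 43 minutes leg 4 → 12:33 PM UTC (Aug 12).
Haldor is UTC+5:00, so local arrival = 12:33 PM + 5:00 = 5:33 PM on Aug 12.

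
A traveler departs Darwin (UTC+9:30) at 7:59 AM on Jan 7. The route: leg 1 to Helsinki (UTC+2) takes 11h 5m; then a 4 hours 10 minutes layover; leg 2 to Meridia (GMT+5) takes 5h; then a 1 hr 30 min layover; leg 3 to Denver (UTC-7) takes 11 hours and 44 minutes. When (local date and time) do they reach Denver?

Convert departure to UTC: 7:59 AM − 9:30 = 10:29 PM UTC on Jan 6.
Add 11 hours and 5 minutes leg 1 → 9:34 AM UTC (Jan 7).
Add 4 hours 10 minutes layover in Helsinki → 1:44 PM UTC.
Add 5 hours leg 2 → 6:44 PM UTC.
Add 1 hour 30 minutes layover in Meridia → 8:14 PM UTC.
Add 11 hours 44 minutes leg 3 → 7:58 AM UTC (Jan 8).
Denver is UTC−7:00, so local arrival = 7:58 AM − 7:00 = 12:58 AM on Jan 8.

12:58 AM on Jan 8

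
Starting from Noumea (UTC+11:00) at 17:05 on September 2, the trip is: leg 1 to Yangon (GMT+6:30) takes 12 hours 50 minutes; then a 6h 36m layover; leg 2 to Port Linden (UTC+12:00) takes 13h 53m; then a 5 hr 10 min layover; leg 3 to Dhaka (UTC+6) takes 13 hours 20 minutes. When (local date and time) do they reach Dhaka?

Convert departure to UTC: 17:05 − 11:00 = 06:05 UTC on Sep 2.
Add 12 hours 50 minutes leg 1 → 18:55 UTC.
Add 6 hours and 36 minutes layover in Yangon → 01:31 UTC (Sep 3).
Add 13 hours and 53 minutes leg 2 → 15:24 UTC.
Add 5 hours 10 minutes layover in Port Linden → 20:34 UTC.
Add 13 hours and 20 minutes leg 3 → 09:54 UTC (Sep 4).
Dhaka is UTC+6:00, so local arrival = 09:54 + 6:00 = 15:54 on Sep 4.

15:54 on September 4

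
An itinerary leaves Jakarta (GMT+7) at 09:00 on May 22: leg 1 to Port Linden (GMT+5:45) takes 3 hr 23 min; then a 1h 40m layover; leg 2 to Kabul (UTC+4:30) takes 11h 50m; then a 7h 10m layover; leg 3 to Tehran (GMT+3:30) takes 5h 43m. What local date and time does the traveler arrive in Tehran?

11:16 on May 23

Convert departure to UTC: 09:00 − 7:00 = 02:00 UTC on May 22.
Add 3 hours and 23 minutes leg 1 → 05:23 UTC.
Add 1 hour and 40 minutes layover in Port Linden → 07:03 UTC.
Add 11 hours and 50 minutes leg 2 → 18:53 UTC.
Add 7 hours and 10 minutes layover in Kabul → 02:03 UTC (May 23).
Add 5 hours and 43 minutes leg 3 → 07:46 UTC.
Tehran is UTC+3:30, so local arrival = 07:46 + 3:30 = 11:16 on May 23.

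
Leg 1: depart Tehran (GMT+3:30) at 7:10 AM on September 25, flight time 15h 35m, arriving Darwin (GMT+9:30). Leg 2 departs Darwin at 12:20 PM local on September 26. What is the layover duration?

7 hours 35 minutes

Convert departure to UTC: 7:10 AM − 3:30 = 3:40 AM UTC on Sep 25.
Add 15 hours and 35 minutes flight time → 7:15 PM UTC.
Darwin is UTC+9:30, so local arrival = 7:15 PM + 9:30 = 4:45 AM on Sep 26.
Layover = 12:20 PM − 4:45 AM = 7 hours 35 minutes.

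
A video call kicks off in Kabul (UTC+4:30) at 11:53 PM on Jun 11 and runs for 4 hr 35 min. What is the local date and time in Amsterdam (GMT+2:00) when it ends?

Convert start to UTC: 11:53 PM − 4:30 = 7:23 PM UTC on Jun 11.
Add 4 hours and 35 minutes duration → 11:58 PM UTC.
Amsterdam is UTC+2:00, so local end time = 11:58 PM + 2:00 = 1:58 AM on Jun 12.

1:58 AM on Jun 12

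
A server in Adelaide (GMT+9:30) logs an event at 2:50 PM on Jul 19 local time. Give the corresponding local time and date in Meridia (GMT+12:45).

6:05 PM on Jul 19

In UTC: 2:50 PM − 9:30 = 5:20 AM on Jul 19.
Meridia is UTC+12:45: 5:20 AM + 12:45 = 6:05 PM on Jul 19.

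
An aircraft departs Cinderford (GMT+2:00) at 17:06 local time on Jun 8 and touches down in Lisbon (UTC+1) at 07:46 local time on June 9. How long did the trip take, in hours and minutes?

15 hours 40 minutes

Departure in UTC: 17:06 − 2:00 = 15:06 on Jun 8.
Arrival in UTC: 07:46 − 1:00 = 06:46 on Jun 9.
Elapsed = 06:46 − 15:06 (+1 day) = 15 hours 40 minutes.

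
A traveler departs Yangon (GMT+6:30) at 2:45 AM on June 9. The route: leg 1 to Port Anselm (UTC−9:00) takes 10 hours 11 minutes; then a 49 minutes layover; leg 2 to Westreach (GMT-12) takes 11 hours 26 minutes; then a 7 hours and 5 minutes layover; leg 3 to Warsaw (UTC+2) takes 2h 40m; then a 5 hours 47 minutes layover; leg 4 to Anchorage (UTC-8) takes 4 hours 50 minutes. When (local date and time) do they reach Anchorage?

Convert departure to UTC: 2:45 AM − 6:30 = 8:15 PM UTC on Jun 8.
Add 10 hours and 11 minutes leg 1 → 6:26 AM UTC (Jun 9).
Add 49 minutes layover in Port Anselm → 7:15 AM UTC.
Add 11 hours and 26 minutes leg 2 → 6:41 PM UTC.
Add 7 hours and 5 minutes layover in Westreach → 1:46 AM UTC (Jun 10).
Add 2 hours 40 minutes leg 3 → 4:26 AM UTC.
Add 5 hours 47 minutes layover in Warsaw → 10:13 AM UTC.
Add 4 hours and 50 minutes leg 4 → 3:03 PM UTC.
Anchorage is UTC−8:00, so local arrival = 3:03 PM − 8:00 = 7:03 AM on Jun 10.

7:03 AM on Jun 10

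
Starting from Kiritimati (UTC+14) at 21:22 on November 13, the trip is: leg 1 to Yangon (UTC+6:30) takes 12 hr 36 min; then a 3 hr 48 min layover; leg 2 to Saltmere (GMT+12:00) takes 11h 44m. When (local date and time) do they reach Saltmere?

23:30 on November 14

Convert departure to UTC: 21:22 − 14:00 = 07:22 UTC on Nov 13.
Add 12 hours 36 minutes leg 1 → 19:58 UTC.
Add 3 hours 48 minutes layover in Yangon → 23:46 UTC.
Add 11 hours and 44 minutes leg 2 → 11:30 UTC (Nov 14).
Saltmere is UTC+12:00, so local arrival = 11:30 + 12:00 = 23:30 on Nov 14.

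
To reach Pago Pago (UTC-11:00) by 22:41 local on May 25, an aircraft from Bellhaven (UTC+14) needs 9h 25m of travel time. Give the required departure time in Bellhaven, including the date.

Target arrival in UTC: 22:41 + 11:00 = 09:41 on May 26.
Subtract 9 hours and 25 minutes → departure 00:16 UTC on May 26.
Bellhaven is UTC+14:00: 00:16 + 14:00 = 14:16 on May 26.

14:16 on May 26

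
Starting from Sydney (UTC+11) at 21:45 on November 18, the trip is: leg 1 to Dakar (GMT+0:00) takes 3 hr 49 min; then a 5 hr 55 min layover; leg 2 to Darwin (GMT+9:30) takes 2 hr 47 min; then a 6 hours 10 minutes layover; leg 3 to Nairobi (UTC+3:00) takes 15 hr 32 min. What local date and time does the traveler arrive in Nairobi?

23:58 on November 19

Convert departure to UTC: 21:45 − 11:00 = 10:45 UTC on Nov 18.
Add 3 hours 49 minutes leg 1 → 14:34 UTC.
Add 5 hours and 55 minutes layover in Dakar → 20:29 UTC.
Add 2 hours 47 minutes leg 2 → 23:16 UTC.
Add 6 hours 10 minutes layover in Darwin → 05:26 UTC (Nov 19).
Add 15 hours 32 minutes leg 3 → 20:58 UTC.
Nairobi is UTC+3:00, so local arrival = 20:58 + 3:00 = 23:58 on Nov 19.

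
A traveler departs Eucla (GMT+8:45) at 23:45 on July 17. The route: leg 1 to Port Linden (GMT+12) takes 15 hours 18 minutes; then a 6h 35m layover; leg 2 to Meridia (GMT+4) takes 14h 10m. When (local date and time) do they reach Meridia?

07:03 on July 19

Convert departure to UTC: 23:45 − 8:45 = 15:00 UTC on Jul 17.
Add 15 hours and 18 minutes leg 1 → 06:18 UTC (Jul 18).
Add 6 hours and 35 minutes layover in Port Linden → 12:53 UTC.
Add 14 hours and 10 minutes leg 2 → 03:03 UTC (Jul 19).
Meridia is UTC+4:00, so local arrival = 03:03 + 4:00 = 07:03 on Jul 19.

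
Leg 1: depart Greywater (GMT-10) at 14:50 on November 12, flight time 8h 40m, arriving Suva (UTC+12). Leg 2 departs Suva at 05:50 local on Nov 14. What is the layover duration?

8 hours 20 minutes

Convert departure to UTC: 14:50 + 10:00 = 00:50 UTC on Nov 13.
Add 8 hours and 40 minutes flight time → 09:30 UTC.
Suva is UTC+12:00, so local arrival = 09:30 + 12:00 = 21:30 on Nov 13.
Layover = 05:50 − 21:30 (+1 day) = 8 hours 20 minutes.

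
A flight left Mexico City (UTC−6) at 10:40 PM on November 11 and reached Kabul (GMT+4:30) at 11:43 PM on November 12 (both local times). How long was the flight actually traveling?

14 hours 33 minutes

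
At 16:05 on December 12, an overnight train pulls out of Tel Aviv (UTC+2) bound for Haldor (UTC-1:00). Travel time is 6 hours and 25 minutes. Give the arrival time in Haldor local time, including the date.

Convert departure to UTC: 16:05 − 2:00 = 14:05 UTC on Dec 12.
Add 6 hours 25 minutes travel time → 20:30 UTC.
Haldor is UTC−1:00, so local arrival = 20:30 − 1:00 = 19:30 on Dec 12.

19:30 on December 12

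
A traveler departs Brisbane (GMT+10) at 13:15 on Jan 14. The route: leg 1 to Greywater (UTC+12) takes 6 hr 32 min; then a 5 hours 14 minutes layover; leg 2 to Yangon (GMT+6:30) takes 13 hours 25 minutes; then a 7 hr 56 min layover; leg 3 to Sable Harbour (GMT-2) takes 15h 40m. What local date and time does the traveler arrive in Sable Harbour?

Convert departure to UTC: 13:15 − 10:00 = 03:15 UTC on Jan 14.
Add 6 hours and 32 minutes leg 1 → 09:47 UTC.
Add 5 hours and 14 minutes layover in Greywater → 15:01 UTC.
Add 13 hours 25 minutes leg 2 → 04:26 UTC (Jan 15).
Add 7 hours and 56 minutes layover in Yangon → 12:22 UTC.
Add 15 hours and 40 minutes leg 3 → 04:02 UTC (Jan 16).
Sable Harbour is UTC−2:00, so local arrival = 04:02 − 2:00 = 02:02 on Jan 16.

02:02 on Jan 16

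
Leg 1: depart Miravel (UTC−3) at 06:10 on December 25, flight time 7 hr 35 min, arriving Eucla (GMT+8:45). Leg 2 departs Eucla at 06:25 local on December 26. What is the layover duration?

4 hours 55 minutes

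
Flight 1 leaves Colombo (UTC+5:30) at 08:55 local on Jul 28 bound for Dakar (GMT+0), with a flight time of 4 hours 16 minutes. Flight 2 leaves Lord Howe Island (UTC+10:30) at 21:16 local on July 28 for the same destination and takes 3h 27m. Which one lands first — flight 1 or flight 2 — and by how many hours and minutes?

the first, by 6 hours 32 minutes

Flight 1 in UTC: 08:55 − 5:30 = 03:25 on Jul 28.
+4 hours 16 minutes → arrive 07:41 UTC on Jul 28.
Flight 2 in UTC: 21:16 − 10:30 = 10:46 on Jul 28.
+3 hours and 27 minutes → arrive 14:13 UTC on Jul 28.
Flight 1 lands earlier by 6 hours 32 minutes.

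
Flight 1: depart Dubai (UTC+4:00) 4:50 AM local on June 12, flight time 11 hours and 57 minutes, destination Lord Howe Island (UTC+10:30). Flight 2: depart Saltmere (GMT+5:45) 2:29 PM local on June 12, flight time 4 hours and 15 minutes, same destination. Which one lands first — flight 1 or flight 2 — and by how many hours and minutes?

the first, by 12 minutes

Flight 1 in UTC: 4:50 AM − 4:00 = 12:50 AM on Jun 12.
+11 hours 57 minutes → arrive 12:47 PM UTC on Jun 12.
Flight 2 in UTC: 2:29 PM − 5:45 = 8:44 AM on Jun 12.
+4 hours and 15 minutes → arrive 12:59 PM UTC on Jun 12.
Flight 1 lands earlier by 12 minutes.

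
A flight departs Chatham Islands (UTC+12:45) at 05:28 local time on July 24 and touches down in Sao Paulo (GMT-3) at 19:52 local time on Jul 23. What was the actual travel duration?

Departure in UTC: 05:28 − 12:45 = 16:43 on Jul 23.
Arrival in UTC: 19:52 + 3:00 = 22:52 on Jul 23.
Elapsed = 22:52 − 16:43 = 6 hours 9 minutes.

6 hours 9 minutes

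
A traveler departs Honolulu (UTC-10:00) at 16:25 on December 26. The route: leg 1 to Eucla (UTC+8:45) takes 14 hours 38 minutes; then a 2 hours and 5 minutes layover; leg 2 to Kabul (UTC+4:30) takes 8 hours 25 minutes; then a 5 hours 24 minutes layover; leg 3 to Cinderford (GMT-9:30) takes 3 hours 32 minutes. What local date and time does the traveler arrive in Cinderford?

02:59 on December 28

Convert departure to UTC: 16:25 + 10:00 = 02:25 UTC on Dec 27.
Add 14 hours and 38 minutes leg 1 → 17:03 UTC.
Add 2 hours 5 minutes layover in Eucla → 19:08 UTC.
Add 8 hours 25 minutes leg 2 → 03:33 UTC (Dec 28).
Add 5 hours and 24 minutes layover in Kabul → 08:57 UTC.
Add 3 hours and 32 minutes leg 3 → 12:29 UTC.
Cinderford is UTC−9:30, so local arrival = 12:29 − 9:30 = 02:59 on Dec 28.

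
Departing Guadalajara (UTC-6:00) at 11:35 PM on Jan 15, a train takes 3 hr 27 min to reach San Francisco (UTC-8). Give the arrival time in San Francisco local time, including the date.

1:02 AM on January 16

Convert departure to UTC: 11:35 PM + 6:00 = 5:35 AM UTC on Jan 16.
Add 3 hours and 27 minutes travel time → 9:02 AM UTC.
San Francisco is UTC−8:00, so local arrival = 9:02 AM − 8:00 = 1:02 AM on Jan 16.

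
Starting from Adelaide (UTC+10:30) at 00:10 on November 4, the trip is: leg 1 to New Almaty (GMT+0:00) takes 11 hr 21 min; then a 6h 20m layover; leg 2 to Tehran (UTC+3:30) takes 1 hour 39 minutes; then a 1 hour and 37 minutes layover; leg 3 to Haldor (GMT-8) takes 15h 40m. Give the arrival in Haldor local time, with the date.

18:17 on November 4

Convert departure to UTC: 00:10 − 10:30 = 13:40 UTC on Nov 3.
Add 11 hours 21 minutes leg 1 → 01:01 UTC (Nov 4).
Add 6 hours 20 minutes layover in New Almaty → 07:21 UTC.
Add 1 hour 39 minutes leg 2 → 09:00 UTC.
Add 1 hour 37 minutes layover in Tehran → 10:37 UTC.
Add 15 hours 40 minutes leg 3 → 02:17 UTC (Nov 5).
Haldor is UTC−8:00, so local arrival = 02:17 − 8:00 = 18:17 on Nov 4.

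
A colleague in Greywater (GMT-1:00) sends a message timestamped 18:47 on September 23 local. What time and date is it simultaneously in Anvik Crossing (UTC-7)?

12:47 on September 23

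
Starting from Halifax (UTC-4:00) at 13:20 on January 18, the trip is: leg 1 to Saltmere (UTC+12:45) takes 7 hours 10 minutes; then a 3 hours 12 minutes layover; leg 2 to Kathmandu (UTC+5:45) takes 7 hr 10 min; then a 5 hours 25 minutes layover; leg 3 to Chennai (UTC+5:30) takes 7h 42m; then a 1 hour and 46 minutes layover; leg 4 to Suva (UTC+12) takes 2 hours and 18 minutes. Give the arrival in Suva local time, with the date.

16:03 on Jan 20

Convert departure to UTC: 13:20 + 4:00 = 17:20 UTC on Jan 18.
Add 7 hours and 10 minutes leg 1 → 00:30 UTC (Jan 19).
Add 3 hours 12 minutes layover in Saltmere → 03:42 UTC.
Add 7 hours and 10 minutes leg 2 → 10:52 UTC.
Add 5 hours and 25 minutes layover in Kathmandu → 16:17 UTC.
Add 7 hours 42 minutes leg 3 → 23:59 UTC.
Add 1 hour and 46 minutes layover in Chennai → 01:45 UTC (Jan 20).
Add 2 hours and 18 minutes leg 4 → 04:03 UTC.
Suva is UTC+12:00, so local arrival = 04:03 + 12:00 = 16:03 on Jan 20.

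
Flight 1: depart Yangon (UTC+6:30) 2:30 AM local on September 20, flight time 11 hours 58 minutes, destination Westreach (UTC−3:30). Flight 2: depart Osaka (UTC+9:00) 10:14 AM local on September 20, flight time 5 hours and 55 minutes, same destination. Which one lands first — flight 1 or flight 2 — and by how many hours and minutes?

Flight 1 in UTC: 2:30 AM − 6:30 = 8:00 PM on Sep 19.
+11 hours 58 minutes → arrive 7:58 AM UTC on Sep 20.
Flight 2 in UTC: 10:14 AM − 9:00 = 1:14 AM on Sep 20.
+5 hours and 55 minutes → arrive 7:09 AM UTC on Sep 20.
Flight 2 lands earlier by 49 minutes.

the second, by 49 minutes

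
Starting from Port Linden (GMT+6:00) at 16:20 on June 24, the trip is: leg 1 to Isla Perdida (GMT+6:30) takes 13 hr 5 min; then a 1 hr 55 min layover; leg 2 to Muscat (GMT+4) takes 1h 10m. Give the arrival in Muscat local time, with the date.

Convert departure to UTC: 16:20 − 6:00 = 10:20 UTC on Jun 24.
Add 13 hours and 5 minutes leg 1 → 23:25 UTC.
Add 1 hour and 55 minutes layover in Isla Perdida → 01:20 UTC (Jun 25).
Add 1 hour 10 minutes leg 2 → 02:30 UTC.
Muscat is UTC+4:00, so local arrival = 02:30 + 4:00 = 06:30 on Jun 25.

06:30 on Jun 25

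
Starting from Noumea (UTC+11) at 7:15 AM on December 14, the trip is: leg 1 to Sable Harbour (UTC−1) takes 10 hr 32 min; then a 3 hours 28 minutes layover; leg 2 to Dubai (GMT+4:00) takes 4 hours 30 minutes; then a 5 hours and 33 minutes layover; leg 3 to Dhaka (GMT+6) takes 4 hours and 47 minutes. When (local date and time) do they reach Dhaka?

Convert departure to UTC: 7:15 AM − 11:00 = 8:15 PM UTC on Dec 13.
Add 10 hours 32 minutes leg 1 → 6:47 AM UTC (Dec 14).
Add 3 hours 28 minutes layover in Sable Harbour → 10:15 AM UTC.
Add 4 hours 30 minutes leg 2 → 2:45 PM UTC.
Add 5 hours 33 minutes layover in Dubai → 8:18 PM UTC.
Add 4 hours 47 minutes leg 3 → 1:05 AM UTC (Dec 15).
Dhaka is UTC+6:00, so local arrival = 1:05 AM + 6:00 = 7:05 AM on Dec 15.

7:05 AM on December 15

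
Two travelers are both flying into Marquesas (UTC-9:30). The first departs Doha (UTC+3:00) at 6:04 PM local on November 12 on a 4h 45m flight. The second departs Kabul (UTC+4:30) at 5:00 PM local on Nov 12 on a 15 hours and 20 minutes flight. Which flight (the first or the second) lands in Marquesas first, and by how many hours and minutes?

Flight 1 in UTC: 6:04 PM − 3:00 = 3:04 PM on Nov 12.
+4 hours 45 minutes → arrive 7:49 PM UTC on Nov 12.
Flight 2 in UTC: 5:00 PM − 4:30 = 12:30 PM on Nov 12.
+15 hours and 20 minutes → arrive 3:50 AM UTC on Nov 13.
Flight 1 lands earlier by 8 hours 1 minute.

the first, by 8 hours 1 minute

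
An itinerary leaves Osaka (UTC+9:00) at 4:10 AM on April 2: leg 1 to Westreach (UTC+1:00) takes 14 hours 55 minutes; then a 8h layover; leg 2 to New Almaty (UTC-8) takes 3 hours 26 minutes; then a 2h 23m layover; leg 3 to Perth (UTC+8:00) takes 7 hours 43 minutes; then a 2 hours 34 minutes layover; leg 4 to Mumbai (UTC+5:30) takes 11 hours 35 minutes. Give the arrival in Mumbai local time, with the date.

3:16 AM on Apr 4

Convert departure to UTC: 4:10 AM − 9:00 = 7:10 PM UTC on Apr 1.
Add 14 hours 55 minutes leg 1 → 10:05 AM UTC (Apr 2).
Add 8 hours layover in Westreach → 6:05 PM UTC.
Add 3 hours 26 minutes leg 2 → 9:31 PM UTC.
Add 2 hours and 23 minutes layover in New Almaty → 11:54 PM UTC.
Add 7 hours and 43 minutes leg 3 → 7:37 AM UTC (Apr 3).
Add 2 hours and 34 minutes layover in Perth → 10:11 AM UTC.
Add 11 hours and 35 minutes leg 4 → 9:46 PM UTC.
Mumbai is UTC+5:30, so local arrival = 9:46 PM + 5:30 = 3:16 AM on Apr 4.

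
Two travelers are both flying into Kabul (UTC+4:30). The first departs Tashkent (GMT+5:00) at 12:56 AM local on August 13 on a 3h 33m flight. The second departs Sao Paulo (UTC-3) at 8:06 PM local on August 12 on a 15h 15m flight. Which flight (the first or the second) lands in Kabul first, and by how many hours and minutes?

Flight 1 in UTC: 12:56 AM − 5:00 = 7:56 PM on Aug 12.
+3 hours 33 minutes → arrive 11:29 PM UTC on Aug 12.
Flight 2 in UTC: 8:06 PM + 3:00 = 11:06 PM on Aug 12.
+15 hours 15 minutes → arrive 2:21 PM UTC on Aug 13.
Flight 1 lands earlier by 14 hours 52 minutes.

the first, by 14 hours 52 minutes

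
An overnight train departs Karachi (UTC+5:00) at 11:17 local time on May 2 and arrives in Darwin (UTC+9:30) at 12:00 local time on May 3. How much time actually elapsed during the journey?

20 hours 13 minutes

Departure in UTC: 11:17 − 5:00 = 06:17 on May 2.
Arrival in UTC: 12:00 − 9:30 = 02:30 on May 3.
Elapsed = 02:30 − 06:17 (+1 day) = 20 hours 13 minutes.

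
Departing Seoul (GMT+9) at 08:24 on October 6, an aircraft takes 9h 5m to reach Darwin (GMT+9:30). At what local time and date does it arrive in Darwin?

Convert departure to UTC: 08:24 − 9:00 = 23:24 UTC on Oct 5.
Add 9 hours and 5 minutes travel time → 08:29 UTC (Oct 6).
Darwin is UTC+9:30, so local arrival = 08:29 + 9:30 = 17:59 on Oct 6.

17:59 on October 6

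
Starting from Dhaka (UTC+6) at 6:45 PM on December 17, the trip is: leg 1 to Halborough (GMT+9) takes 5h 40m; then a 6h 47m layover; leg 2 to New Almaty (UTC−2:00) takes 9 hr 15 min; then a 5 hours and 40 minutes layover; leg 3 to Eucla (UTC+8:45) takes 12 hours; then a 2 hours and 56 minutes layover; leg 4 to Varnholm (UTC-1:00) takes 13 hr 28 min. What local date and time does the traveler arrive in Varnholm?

Convert departure to UTC: 6:45 PM − 6:00 = 12:45 PM UTC on Dec 17.
Add 5 hours 40 minutes leg 1 → 6:25 PM UTC.
Add 6 hours and 47 minutes layover in Halborough → 1:12 AM UTC (Dec 18).
Add 9 hours 15 minutes leg 2 → 10:27 AM UTC.
Add 5 hours 40 minutes layover in New Almaty → 4:07 PM UTC.
Add 12 hours leg 3 → 4:07 AM UTC (Dec 19).
Add 2 hours and 56 minutes layover in Eucla → 7:03 AM UTC.
Add 13 hours and 28 minutes leg 4 → 8:31 PM UTC.
Varnholm is UTC−1:00, so local arrival = 8:31 PM − 1:00 = 7:31 PM on Dec 19.

7:31 PM on December 19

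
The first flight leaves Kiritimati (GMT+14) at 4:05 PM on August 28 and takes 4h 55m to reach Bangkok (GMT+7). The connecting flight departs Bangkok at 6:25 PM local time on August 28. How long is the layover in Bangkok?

Convert departure to UTC: 4:05 PM − 14:00 = 2:05 AM UTC on Aug 28.
Add 4 hours and 55 minutes flight time → 7:00 AM UTC.
Bangkok is UTC+7:00, so local arrival = 7:00 AM + 7:00 = 2:00 PM on Aug 28.
Layover = 6:25 PM − 2:00 PM = 4 hours 25 minutes.

4 hours 25 minutes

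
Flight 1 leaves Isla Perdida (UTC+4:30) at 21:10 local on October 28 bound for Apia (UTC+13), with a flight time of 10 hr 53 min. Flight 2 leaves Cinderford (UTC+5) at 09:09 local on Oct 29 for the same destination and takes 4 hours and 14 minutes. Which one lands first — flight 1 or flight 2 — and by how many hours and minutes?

the first, by 4 hours 50 minutes

Flight 1 in UTC: 21:10 − 4:30 = 16:40 on Oct 28.
+10 hours and 53 minutes → arrive 03:33 UTC on Oct 29.
Flight 2 in UTC: 09:09 − 5:00 = 04:09 on Oct 29.
+4 hours and 14 minutes → arrive 08:23 UTC on Oct 29.
Flight 1 lands earlier by 4 hours 50 minutes.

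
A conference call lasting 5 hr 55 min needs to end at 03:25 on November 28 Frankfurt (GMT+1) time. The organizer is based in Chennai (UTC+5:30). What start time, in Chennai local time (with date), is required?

Target end time in UTC: 03:25 − 1:00 = 02:25 on Nov 28.
Subtract 5 hours 55 minutes → start 20:30 UTC on Nov 27.
Chennai is UTC+5:30: 20:30 + 5:30 = 02:00 on Nov 28.

02:00 on November 28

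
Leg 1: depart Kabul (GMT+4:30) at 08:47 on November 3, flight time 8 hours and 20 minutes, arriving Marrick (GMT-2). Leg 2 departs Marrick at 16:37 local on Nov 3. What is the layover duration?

6 hours

Convert departure to UTC: 08:47 − 4:30 = 04:17 UTC on Nov 3.
Add 8 hours and 20 minutes flight time → 12:37 UTC.
Marrick is UTC−2:00, so local arrival = 12:37 − 2:00 = 10:37 on Nov 3.
Layover = 16:37 − 10:37 = 6 hours.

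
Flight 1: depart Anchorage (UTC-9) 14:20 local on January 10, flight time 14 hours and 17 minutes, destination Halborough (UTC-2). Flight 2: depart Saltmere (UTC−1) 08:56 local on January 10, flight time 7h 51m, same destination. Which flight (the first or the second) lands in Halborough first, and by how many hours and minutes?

the second, by 19 hours 50 minutes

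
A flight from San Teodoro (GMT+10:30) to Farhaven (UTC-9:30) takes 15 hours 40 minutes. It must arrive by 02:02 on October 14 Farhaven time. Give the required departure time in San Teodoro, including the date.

06:22 on October 14

Target arrival in UTC: 02:02 + 9:30 = 11:32 on Oct 14.
Subtract 15 hours and 40 minutes → departure 19:52 UTC on Oct 13.
San Teodoro is UTC+10:30: 19:52 + 10:30 = 06:22 on Oct 14.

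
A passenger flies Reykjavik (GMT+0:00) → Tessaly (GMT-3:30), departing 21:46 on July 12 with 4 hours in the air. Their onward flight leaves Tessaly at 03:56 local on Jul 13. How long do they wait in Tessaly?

5 hours 40 minutes

Reykjavik is at UTC+0, so departure is already 21:46 UTC on Jul 12.
Add 4 hours flight time → 01:46 UTC (Jul 13).
Tessaly is UTC−3:30, so local arrival = 01:46 − 3:30 = 22:16 on Jul 12.
Layover = 03:56 − 22:16 (+1 day) = 5 hours 40 minutes.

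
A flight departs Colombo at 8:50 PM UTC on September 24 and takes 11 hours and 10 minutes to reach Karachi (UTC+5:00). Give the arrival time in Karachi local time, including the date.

1:00 PM on September 25

Departure is given in UTC: 8:50 PM on Sep 24.
Add 11 hours and 10 minutes → 8:00 AM UTC (Sep 25).
Karachi is UTC+5:00: 8:00 AM + 5:00 = 1:00 PM on Sep 25.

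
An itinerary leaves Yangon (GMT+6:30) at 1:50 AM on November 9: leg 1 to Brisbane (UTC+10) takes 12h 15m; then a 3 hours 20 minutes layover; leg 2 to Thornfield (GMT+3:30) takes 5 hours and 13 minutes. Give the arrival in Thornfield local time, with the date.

7:38 PM on November 9

Convert departure to UTC: 1:50 AM − 6:30 = 7:20 PM UTC on Nov 8.
Add 12 hours and 15 minutes leg 1 → 7:35 AM UTC (Nov 9).
Add 3 hours and 20 minutes layover in Brisbane → 10:55 AM UTC.
Add 5 hours 13 minutes leg 2 → 4:08 PM UTC.
Thornfield is UTC+3:30, so local arrival = 4:08 PM + 3:30 = 7:38 PM on Nov 9.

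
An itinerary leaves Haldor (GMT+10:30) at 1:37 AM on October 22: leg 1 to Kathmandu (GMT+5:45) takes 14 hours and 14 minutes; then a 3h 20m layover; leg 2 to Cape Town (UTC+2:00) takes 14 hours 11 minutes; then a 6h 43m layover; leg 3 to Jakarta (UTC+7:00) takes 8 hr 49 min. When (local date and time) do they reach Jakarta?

9:24 PM on October 23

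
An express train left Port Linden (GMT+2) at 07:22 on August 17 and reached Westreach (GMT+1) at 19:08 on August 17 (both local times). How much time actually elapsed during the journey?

Departure in UTC: 07:22 − 2:00 = 05:22 on Aug 17.
Arrival in UTC: 19:08 − 1:00 = 18:08 on Aug 17.
Elapsed = 18:08 − 05:22 = 12 hours 46 minutes.

12 hours 46 minutes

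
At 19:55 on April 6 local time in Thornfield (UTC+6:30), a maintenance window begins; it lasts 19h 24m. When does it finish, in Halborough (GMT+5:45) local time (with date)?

14:34 on Apr 7

Convert start to UTC: 19:55 − 6:30 = 13:25 UTC on Apr 6.
Add 19 hours 24 minutes duration → 08:49 UTC (Apr 7).
Halborough is UTC+5:45, so local end time = 08:49 + 5:45 = 14:34 on Apr 7.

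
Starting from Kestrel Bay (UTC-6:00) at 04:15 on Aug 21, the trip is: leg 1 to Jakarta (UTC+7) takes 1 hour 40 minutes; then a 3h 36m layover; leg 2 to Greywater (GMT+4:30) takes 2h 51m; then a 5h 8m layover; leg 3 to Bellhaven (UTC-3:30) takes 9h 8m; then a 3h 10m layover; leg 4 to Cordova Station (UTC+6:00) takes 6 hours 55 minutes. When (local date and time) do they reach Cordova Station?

00:43 on Aug 23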